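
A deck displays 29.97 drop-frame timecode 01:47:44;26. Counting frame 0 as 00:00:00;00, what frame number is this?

Complete 10-minute blocks: 10, each 17982 frames → 179820.
Remaining 7 whole minutes in the current block: 1800 + 6 × 1798 = 12588 frames.
Within the current minute: 44 × 30 + 26 − 2 = 1344 (labels ;00/;01 skipped at this minute). Total = 179820 + 12588 + 1344 = 193752.

193752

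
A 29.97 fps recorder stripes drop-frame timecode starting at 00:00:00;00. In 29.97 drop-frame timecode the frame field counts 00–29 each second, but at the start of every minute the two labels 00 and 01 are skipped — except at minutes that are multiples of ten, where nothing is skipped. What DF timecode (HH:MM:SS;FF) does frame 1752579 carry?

16:14:37;23

Each 10-minute DF block holds 10 × 60 × 30 − 9 × 2 = 17982 frames. 1752579 ÷ 17982 → 97 full blocks, remainder 8325.
Within the partial block the first minute is 1800 frames and each further minute 1798, so 4 further minute boundaries passed. Total skipped labels = 18 × 97 + 2 × 4 = 1754.
Non-drop label index = 1752579 + 1754 = 1754333; at 30 labels/s that is 16:14:37:23, i.e. DF 16:14:37;23.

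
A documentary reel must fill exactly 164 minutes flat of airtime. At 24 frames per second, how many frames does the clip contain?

164 min = 9840 s.
Frames = 9840 × 24 = 236160.

236160 frames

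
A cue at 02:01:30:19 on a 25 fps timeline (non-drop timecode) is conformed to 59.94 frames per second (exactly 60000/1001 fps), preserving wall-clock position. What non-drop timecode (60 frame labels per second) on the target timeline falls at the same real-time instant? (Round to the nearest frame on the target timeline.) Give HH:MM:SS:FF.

02:01:23:29

Source frame index: (2×3600 + 1×60 + 30) × 25 + 19 = 182269.
Real time: 182269 / (25) = 182269/25 s.
Target frame: (182269/25) × (60000/1001) = 437445600/1001 ≈ 437008.591 → 437009.
At 60 labels/s: frame 437009 → 02:01:23:29.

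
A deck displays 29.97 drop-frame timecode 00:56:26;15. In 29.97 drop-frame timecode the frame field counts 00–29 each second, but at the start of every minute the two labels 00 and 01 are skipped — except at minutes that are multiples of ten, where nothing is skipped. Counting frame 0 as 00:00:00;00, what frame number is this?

As if non-drop at 30 labels/s: (0 × 3600 + 56 × 60 + 26) × 30 + 15 = 101595.
Minute boundaries passed: 56; those not divisible by 10: 56 − 5 = 51; dropped labels = 2 × 51 = 102.
Actual frame index = 101595 − 102 = 101493.

101493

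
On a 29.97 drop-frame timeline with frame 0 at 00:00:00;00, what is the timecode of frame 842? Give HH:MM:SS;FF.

Each 10-minute DF block holds 10 × 60 × 30 − 9 × 2 = 17982 frames. 842 ÷ 17982 → 0 full blocks, remainder 842.
Within the partial block the first minute is 1800 frames and each further minute 1798, so 0 further minute boundaries passed. Total skipped labels = 18 × 0 + 2 × 0 = 0.
Non-drop label index = 842 + 0 = 842; at 30 labels/s that is 00:00:28:02, i.e. DF 00:00:28;02.

00:00:28;02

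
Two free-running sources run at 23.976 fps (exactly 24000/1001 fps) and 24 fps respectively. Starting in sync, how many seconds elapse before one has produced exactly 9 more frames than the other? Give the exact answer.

The gap grows by |24 − 24000/1001| = 24/1001 frames per second.
Time for a 9-frame gap: 9 ÷ (24/1001) = 375.375 s.

375.375 seconds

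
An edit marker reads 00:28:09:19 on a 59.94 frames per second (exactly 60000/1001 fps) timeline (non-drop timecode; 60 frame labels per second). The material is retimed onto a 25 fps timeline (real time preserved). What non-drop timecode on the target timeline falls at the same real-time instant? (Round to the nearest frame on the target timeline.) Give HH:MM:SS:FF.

Source frame index: (0×3600 + 28×60 + 9) × 60 + 19 = 101359.
Real time: 101359 / (60000/1001) = 101460359/60000 s.
Target frame: (101460359/60000) × (25) = 101460359/2400 ≈ 42275.150 → 42275.
At 25 labels/s: frame 42275 → 00:28:11:00.

00:28:11:00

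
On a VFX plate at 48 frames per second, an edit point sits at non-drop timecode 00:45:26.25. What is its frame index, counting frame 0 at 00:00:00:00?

Total seconds to the label: (0 × 3600 + 45 × 60 + 26) = 2726.
Frame index = 2726 × 48 + 25 = 130873.

frame 130873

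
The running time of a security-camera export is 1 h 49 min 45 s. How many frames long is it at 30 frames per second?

197550 frames

1 h 49 min 45 s = 6585 s.
Frames = 6585 × 30 = 197550.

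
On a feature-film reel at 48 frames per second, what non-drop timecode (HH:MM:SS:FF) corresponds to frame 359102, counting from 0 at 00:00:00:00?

359102 ÷ 48 = 7481 full seconds, remainder 14 frames.
7481 s = 2 h 4 min 41 s.
Timecode: 02:04:41:14.

02:04:41:14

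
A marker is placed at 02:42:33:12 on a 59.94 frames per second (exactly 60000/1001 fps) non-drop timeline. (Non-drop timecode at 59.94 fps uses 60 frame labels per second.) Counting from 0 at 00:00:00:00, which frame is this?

frame 585192

Total seconds to the label: (2 × 3600 + 42 × 60 + 33) = 9753.
Frame index = 9753 × 60 + 12 = 585192.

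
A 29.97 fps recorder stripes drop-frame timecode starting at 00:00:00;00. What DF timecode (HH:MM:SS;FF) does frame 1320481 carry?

Each 10-minute DF block holds 10 × 60 × 30 − 9 × 2 = 17982 frames. 1320481 ÷ 17982 → 73 full blocks, remainder 7795.
Within the partial block the first minute is 1800 frames and each further minute 1798, so 4 further minute boundaries passed. Total skipped labels = 18 × 73 + 2 × 4 = 1322.
Non-drop label index = 1320481 + 1322 = 1321803; at 30 labels/s that is 12:14:20:03, i.e. DF 12:14:20;03.

12:14:20;03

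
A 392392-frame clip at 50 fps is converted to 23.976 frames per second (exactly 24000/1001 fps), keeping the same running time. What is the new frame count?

Target frames = source frames × (target rate / source rate) = 392392 × (24000/1001)/(50) = 392392 × 480/1001 = 188160.

188160 frames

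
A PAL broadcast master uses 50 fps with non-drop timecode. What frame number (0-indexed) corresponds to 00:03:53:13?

frame 11663

Total seconds to the label: (0 × 3600 + 3 × 60 + 53) = 233.
Frame index = 233 × 50 + 13 = 11663.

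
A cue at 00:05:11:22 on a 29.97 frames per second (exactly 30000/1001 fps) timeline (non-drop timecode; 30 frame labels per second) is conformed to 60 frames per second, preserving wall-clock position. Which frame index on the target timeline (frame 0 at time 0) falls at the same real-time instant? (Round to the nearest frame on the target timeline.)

Source frame index: (0×3600 + 5×60 + 11) × 30 + 22 = 9352.
Real time: 9352 / (30000/1001) = 1170169/3750 s.
Target frame: (1170169/3750) × (60) = 2340338/125 ≈ 18722.704 → 18723.

frame 18723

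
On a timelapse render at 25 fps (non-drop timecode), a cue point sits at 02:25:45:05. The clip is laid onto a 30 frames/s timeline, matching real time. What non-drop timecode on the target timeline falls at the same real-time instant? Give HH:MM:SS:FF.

Source frame index: (2×3600 + 25×60 + 45) × 25 + 5 = 218630.
Real time: 218630 / (25) = 43726/5 s.
Target frame: (43726/5) × (30) = 262356.
At 30 labels/s: frame 262356 → 02:25:45:06.

02:25:45:06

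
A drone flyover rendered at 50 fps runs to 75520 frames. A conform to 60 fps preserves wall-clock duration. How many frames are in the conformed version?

90624 frames

Target frames = source frames × (target rate / source rate) = 75520 × (60)/(50) = 75520 × 6/5 = 90624.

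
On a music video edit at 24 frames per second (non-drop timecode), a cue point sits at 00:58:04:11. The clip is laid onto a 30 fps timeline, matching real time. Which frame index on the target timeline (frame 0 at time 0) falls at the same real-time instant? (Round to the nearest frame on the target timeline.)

Source frame index: (0×3600 + 58×60 + 4) × 24 + 11 = 83627.
Real time: 83627 / (24) = 83627/24 s.
Target frame: (83627/24) × (30) = 418135/4 ≈ 104533.750 → 104534.

frame 104534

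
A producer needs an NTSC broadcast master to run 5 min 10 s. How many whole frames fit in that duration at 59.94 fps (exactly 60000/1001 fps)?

5 min 10 s = 310 s.
Frames = 310 × 60000/1001 = 18600000/1001 ≈ 18581.4186.
Complete frames: 18581.

18581 frames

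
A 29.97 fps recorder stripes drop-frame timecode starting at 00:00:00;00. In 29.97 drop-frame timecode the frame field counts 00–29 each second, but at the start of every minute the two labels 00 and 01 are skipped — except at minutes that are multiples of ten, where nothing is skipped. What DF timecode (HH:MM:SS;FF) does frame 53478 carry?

00:29:44;12

Each 10-minute DF block holds 10 × 60 × 30 − 9 × 2 = 17982 frames. 53478 ÷ 17982 → 2 full blocks, remainder 17514.
Within the partial block the first minute is 1800 frames and each further minute 1798, so 9 further minute boundaries passed. Total skipped labels = 18 × 2 + 2 × 9 = 54.
Non-drop label index = 53478 + 54 = 53532; at 30 labels/s that is 00:29:44:12, i.e. DF 00:29:44;12.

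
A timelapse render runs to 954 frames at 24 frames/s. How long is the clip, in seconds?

39.75 seconds

Running time = 954 / (24) = 39.75 s.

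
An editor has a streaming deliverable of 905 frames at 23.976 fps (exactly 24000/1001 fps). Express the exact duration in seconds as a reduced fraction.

Running time = 905 ÷ (24000/1001) = 905 × 1001/24000 = 181181/4800 s.

181181/4800 seconds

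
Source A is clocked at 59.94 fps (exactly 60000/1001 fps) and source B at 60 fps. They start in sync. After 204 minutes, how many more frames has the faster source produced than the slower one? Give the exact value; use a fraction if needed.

734400/1001 frames

204 min = 12240 s.
A emits 60000/1001 × 12240 = 734400000/1001 frames; B emits 60 × 12240 = 734400.
Difference = 734400/1001 frames (≈ 733.6663); B is ahead of A.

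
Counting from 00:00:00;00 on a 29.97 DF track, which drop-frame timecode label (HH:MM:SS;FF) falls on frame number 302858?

Each 10-minute DF block holds 10 × 60 × 30 − 9 × 2 = 17982 frames. 302858 ÷ 17982 → 16 full blocks, remainder 15146.
Within the partial block the first minute is 1800 frames and each further minute 1798, so 8 further minute boundaries passed. Total skipped labels = 18 × 16 + 2 × 8 = 304.
Non-drop label index = 302858 + 304 = 303162; at 30 labels/s that is 02:48:25:12, i.e. DF 02:48:25;12.

02:48:25;12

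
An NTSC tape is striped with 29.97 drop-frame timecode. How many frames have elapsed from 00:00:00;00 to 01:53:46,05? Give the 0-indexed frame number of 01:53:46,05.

204581

As if non-drop at 30 labels/s: (1 × 3600 + 53 × 60 + 46) × 30 + 5 = 204785.
Minute boundaries passed: 113; those not divisible by 10: 113 − 11 = 102; dropped labels = 2 × 102 = 204.
Actual frame index = 204785 − 204 = 204581.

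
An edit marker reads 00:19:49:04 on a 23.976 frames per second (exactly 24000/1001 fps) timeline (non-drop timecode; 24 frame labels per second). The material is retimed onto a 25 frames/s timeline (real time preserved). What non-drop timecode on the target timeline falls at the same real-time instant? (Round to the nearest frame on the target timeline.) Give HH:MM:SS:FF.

00:19:50:09

Source frame index: (0×3600 + 19×60 + 49) × 24 + 4 = 28540.
Real time: 28540 / (24000/1001) = 1428427/1200 s.
Target frame: (1428427/1200) × (25) = 1428427/48 ≈ 29758.896 → 29759.
At 25 labels/s: frame 29759 → 00:19:50:09.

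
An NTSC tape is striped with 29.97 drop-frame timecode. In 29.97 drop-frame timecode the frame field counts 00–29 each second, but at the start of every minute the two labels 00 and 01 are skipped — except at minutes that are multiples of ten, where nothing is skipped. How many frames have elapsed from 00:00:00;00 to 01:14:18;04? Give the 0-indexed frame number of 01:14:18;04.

Complete 10-minute blocks: 7, each 17982 frames → 125874.
Remaining 4 whole minutes in the current block: 1800 + 3 × 1798 = 7194 frames.
Within the current minute: 18 × 30 + 4 − 2 = 542 (labels ;00/;01 skipped at this minute). Total = 125874 + 7194 + 542 = 133610.

133610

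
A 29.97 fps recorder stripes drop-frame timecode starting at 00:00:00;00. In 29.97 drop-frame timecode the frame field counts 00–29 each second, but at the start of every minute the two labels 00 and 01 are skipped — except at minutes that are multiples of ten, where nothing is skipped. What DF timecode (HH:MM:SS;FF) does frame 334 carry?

Each 10-minute DF block holds 10 × 60 × 30 − 9 × 2 = 17982 frames. 334 ÷ 17982 → 0 full blocks, remainder 334.
Within the partial block the first minute is 1800 frames and each further minute 1798, so 0 further minute boundaries passed. Total skipped labels = 18 × 0 + 2 × 0 = 0.
Non-drop label index = 334 + 0 = 334; at 30 labels/s that is 00:00:11:04, i.e. DF 00:00:11;04.

00:00:11;04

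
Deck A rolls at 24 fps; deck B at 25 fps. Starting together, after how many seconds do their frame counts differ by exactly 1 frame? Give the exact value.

The gap grows by |25 − 24| = 1 frame per second.
Time for a 1-frame gap: 1 ÷ (1) = 1 s.

1 seconds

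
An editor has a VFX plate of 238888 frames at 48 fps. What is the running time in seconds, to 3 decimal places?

Running time = 238888 × 1/48 = 29861/6 s ≈ 4976.833 s.

4976.833 seconds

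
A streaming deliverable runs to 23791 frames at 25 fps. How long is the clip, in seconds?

Running time = 23791 / (25) = 951.64 s.

951.64 seconds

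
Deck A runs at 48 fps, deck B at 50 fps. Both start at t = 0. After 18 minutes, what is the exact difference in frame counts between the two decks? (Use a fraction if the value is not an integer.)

18 min = 1080 s.
A emits 48 × 1080 = 51840 frames; B emits 50 × 1080 = 54000.
Difference = 2160 frames; B is ahead of A.

2160 frames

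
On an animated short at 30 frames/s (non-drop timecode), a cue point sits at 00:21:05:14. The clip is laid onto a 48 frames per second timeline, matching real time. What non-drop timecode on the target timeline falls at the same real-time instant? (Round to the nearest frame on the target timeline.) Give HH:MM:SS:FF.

00:21:05:22

Source frame index: (0×3600 + 21×60 + 5) × 30 + 14 = 37964.
Real time: 37964 / (30) = 18982/15 s.
Target frame: (18982/15) × (48) = 303712/5 ≈ 60742.400 → 60742.
At 48 labels/s: frame 60742 → 00:21:05:22.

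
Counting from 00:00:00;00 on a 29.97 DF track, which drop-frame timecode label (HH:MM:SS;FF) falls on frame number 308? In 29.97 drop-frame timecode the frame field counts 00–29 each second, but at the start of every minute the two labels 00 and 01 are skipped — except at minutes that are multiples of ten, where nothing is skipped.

00:00:10;08

Each 10-minute DF block holds 10 × 60 × 30 − 9 × 2 = 17982 frames. 308 ÷ 17982 → 0 full blocks, remainder 308.
Within the partial block the first minute is 1800 frames and each further minute 1798, so 0 further minute boundaries passed. Total skipped labels = 18 × 0 + 2 × 0 = 0.
Non-drop label index = 308 + 0 = 308; at 30 labels/s that is 00:00:10:08, i.e. DF 00:00:10;08.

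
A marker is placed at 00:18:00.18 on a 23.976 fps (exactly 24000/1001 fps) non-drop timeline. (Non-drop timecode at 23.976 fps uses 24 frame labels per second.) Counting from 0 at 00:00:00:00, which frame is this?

Total seconds to the label: (0 × 3600 + 18 × 60 + 0) = 1080.
Frame index = 1080 × 24 + 18 = 25938.

25938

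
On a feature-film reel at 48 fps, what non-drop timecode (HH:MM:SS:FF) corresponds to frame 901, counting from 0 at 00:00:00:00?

901 ÷ 48 = 18 full seconds, remainder 37 frames.
18 s = 0 h 0 min 18 s.
Timecode: 00:00:18:37.

00:00:18:37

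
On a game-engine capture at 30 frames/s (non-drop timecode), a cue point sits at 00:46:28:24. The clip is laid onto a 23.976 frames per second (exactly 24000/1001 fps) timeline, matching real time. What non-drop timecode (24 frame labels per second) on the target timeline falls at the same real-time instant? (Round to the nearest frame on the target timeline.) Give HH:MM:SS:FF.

Source frame index: (0×3600 + 46×60 + 28) × 30 + 24 = 83664.
Real time: 83664 / (30) = 13944/5 s.
Target frame: (13944/5) × (24000/1001) = 9561600/143 ≈ 66864.336 → 66864.
At 24 labels/s: frame 66864 → 00:46:26:00.

00:46:26:00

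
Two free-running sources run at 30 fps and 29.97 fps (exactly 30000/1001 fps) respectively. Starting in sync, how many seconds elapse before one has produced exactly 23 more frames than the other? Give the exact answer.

The gap grows by |30000/1001 − 30| = 30/1001 frames per second.
Time for a 23-frame gap: 23 ÷ (30/1001) = 23023/30 s.

23023/30 seconds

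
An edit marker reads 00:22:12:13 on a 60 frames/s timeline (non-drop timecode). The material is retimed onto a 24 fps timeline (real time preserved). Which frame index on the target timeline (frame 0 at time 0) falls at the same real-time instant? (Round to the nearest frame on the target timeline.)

frame 31973

Source frame index: (0×3600 + 22×60 + 12) × 60 + 13 = 79933.
Real time: 79933 / (60) = 79933/60 s.
Target frame: (79933/60) × (24) = 159866/5 ≈ 31973.200 → 31973.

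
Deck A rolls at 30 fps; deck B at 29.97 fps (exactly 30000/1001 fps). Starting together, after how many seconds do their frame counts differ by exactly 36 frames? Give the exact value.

1201.2 seconds

The gap grows by |30000/1001 − 30| = 30/1001 frames per second.
Time for a 36-frame gap: 36 ÷ (30/1001) = 1201.2 s.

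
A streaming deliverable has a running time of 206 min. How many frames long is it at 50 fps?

206 min = 12360 s.
Frames = 12360 × 50 = 618000.

618000 frames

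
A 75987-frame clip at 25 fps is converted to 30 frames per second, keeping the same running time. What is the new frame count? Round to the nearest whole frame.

Frames at target rate = 75987 × (30) / (25) = 455922/5 ≈ 91184.400.
Nearest whole frame: 91184.

91184 frames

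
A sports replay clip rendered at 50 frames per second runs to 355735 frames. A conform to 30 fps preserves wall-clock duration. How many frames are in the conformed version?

Target frames = source frames × (target rate / source rate) = 355735 × (30)/(50) = 355735 × 3/5 = 213441.

213441 frames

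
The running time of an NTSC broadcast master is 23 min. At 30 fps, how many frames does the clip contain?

41400 frames

23 min = 1380 s.
Frames = 1380 × 30 = 41400.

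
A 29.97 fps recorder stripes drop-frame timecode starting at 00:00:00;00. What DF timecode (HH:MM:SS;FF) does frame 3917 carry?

Ten DF minutes hold 17982 frames, so frame 3917 lies in block 0 (frames 0–17981) with 3917 frames into that block.
The block's first minute is 1800 frames and the rest 1798 each; 3917 frames reaches minute 2, so 0 × 18 + 2 × 2 = 4 labels have been skipped so far.
Adding those back, label number 3917 + 4 = 3921 at 30 labels/s is 130 s + 21 f = 0 h 2 min 10 s frame 21, i.e. 00:02:10;21.

00:02:10;21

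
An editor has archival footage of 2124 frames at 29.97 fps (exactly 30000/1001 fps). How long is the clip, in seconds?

Running time = 2124 / (30000/1001) = 70.8708 s.

70.8708 seconds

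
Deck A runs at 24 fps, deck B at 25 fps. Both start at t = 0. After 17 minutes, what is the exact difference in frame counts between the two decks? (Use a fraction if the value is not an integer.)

17 min = 1020 s.
A emits 24 × 1020 = 24480 frames; B emits 25 × 1020 = 25500.
Difference = 1020 frames; B is ahead of A.

1020 frames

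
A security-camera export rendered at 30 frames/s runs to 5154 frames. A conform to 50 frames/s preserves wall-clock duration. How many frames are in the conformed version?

Target frames = source frames × (target rate / source rate) = 5154 × (50)/(30) = 5154 × 5/3 = 8590.

8590 frames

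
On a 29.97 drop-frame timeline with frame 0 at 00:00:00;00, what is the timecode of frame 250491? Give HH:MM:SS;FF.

02:19:18;03

Ten DF minutes hold 17982 frames, so frame 250491 lies in block 13 (frames 233766–251747) with 16725 frames into that block.
The block's first minute is 1800 frames and the rest 1798 each; 16725 frames reaches minute 9, so 13 × 18 + 9 × 2 = 252 labels have been skipped so far.
Adding those back, label number 250491 + 252 = 250743 at 30 labels/s is 8358 s + 3 f = 2 h 19 min 18 s frame 3, i.e. 02:19:18;03.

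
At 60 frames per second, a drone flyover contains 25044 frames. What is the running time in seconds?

Running time = 25044 / (60) = 417.4 s.

417.4 seconds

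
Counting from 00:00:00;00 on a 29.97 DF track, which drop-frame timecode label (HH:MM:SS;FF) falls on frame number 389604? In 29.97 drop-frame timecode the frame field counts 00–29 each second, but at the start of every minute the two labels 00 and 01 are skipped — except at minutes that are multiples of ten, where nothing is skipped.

Each 10-minute DF block holds 10 × 60 × 30 − 9 × 2 = 17982 frames. 389604 ÷ 17982 → 21 full blocks, remainder 11982.
Within the partial block the first minute is 1800 frames and each further minute 1798, so 6 further minute boundaries passed. Total skipped labels = 18 × 21 + 2 × 6 = 390.
Non-drop label index = 389604 + 390 = 389994; at 30 labels/s that is 03:36:39:24, i.e. DF 03:36:39;24.

03:36:39;24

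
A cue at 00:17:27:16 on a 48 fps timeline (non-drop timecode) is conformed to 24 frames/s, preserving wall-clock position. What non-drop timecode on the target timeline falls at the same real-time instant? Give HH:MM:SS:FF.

Source frame index: (0×3600 + 17×60 + 27) × 48 + 16 = 50272.
Real time: 50272 / (48) = 3142/3 s.
Target frame: (3142/3) × (24) = 25136.
At 24 labels/s: frame 25136 → 00:17:27:08.

00:17:27:08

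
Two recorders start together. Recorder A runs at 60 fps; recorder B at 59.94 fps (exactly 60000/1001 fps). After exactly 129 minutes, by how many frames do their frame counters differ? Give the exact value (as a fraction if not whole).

129 min = 7740 s.
A emits 60 × 7740 = 464400 frames; B emits 60000/1001 × 7740 = 464400000/1001.
Difference = 464400/1001 frames (≈ 463.9361); B is behind A.

464400/1001 frames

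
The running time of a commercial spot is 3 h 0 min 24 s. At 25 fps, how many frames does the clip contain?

270600 frames

3 h 0 min 24 s = 10824 s.
Frames = 10824 × 25 = 270600.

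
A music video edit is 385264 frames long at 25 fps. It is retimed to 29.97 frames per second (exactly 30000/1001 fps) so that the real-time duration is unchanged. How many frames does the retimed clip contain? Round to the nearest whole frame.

Frames at target rate = 385264 × (30000/1001) / (25) = 42028800/91 ≈ 461854.945.
Nearest whole frame: 461855.

461855 frames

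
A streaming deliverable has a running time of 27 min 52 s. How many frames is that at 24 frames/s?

27 min 52 s = 1672 s.
Frames = 1672 × 24 = 40128.

40128 frames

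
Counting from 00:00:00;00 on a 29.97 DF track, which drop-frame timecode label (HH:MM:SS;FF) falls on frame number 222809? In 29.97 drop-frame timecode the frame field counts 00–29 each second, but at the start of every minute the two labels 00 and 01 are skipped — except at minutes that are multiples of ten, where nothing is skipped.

02:03:54;11

Each 10-minute DF block holds 10 × 60 × 30 − 9 × 2 = 17982 frames. 222809 ÷ 17982 → 12 full blocks, remainder 7025.
Within the partial block the first minute is 1800 frames and each further minute 1798, so 3 further minute boundaries passed. Total skipped labels = 18 × 12 + 2 × 3 = 222.
Non-drop label index = 222809 + 222 = 223031; at 30 labels/s that is 02:03:54:11, i.e. DF 02:03:54;11.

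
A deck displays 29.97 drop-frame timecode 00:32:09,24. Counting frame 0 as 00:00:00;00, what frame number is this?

Complete 10-minute blocks: 3, each 17982 frames → 53946.
Remaining 2 whole minutes in the current block: 1800 + 1 × 1798 = 3598 frames.
Within the current minute: 9 × 30 + 24 − 2 = 292 (labels ;00/;01 skipped at this minute). Total = 53946 + 3598 + 292 = 57836.

57836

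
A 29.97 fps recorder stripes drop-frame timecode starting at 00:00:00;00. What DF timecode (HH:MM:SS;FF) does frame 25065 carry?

00:13:56;09

Each 10-minute DF block holds 10 × 60 × 30 − 9 × 2 = 17982 frames. 25065 ÷ 17982 → 1 full block, remainder 7083.
Within the partial block the first minute is 1800 frames and each further minute 1798, so 3 further minute boundaries passed. Total skipped labels = 18 × 1 + 2 × 3 = 24.
Non-drop label index = 25065 + 24 = 25089; at 30 labels/s that is 00:13:56:09, i.e. DF 00:13:56;09.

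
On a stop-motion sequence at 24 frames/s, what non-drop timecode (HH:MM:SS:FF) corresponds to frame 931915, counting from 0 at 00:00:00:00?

10:47:09:19

931915 ÷ 24 = 38829 full seconds, remainder 19 frames.
38829 s = 10 h 47 min 9 s.
Timecode: 10:47:09:19.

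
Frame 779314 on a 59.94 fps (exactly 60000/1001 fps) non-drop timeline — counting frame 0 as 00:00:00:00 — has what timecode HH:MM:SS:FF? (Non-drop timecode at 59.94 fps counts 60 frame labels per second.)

779314 ÷ 60 = 12988 full seconds, remainder 34 frames.
12988 s = 3 h 36 min 28 s.
Timecode: 03:36:28:34.

03:36:28:34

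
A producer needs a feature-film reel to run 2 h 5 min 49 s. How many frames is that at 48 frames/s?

362352 frames

2 h 5 min 49 s = 7549 s.
Frames = 7549 × 48 = 362352.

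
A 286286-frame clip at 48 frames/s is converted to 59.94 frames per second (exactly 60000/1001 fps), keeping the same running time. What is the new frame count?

Target frames = source frames × (target rate / source rate) = 286286 × (60000/1001)/(48) = 286286 × 1250/1001 = 357500.

357500 frames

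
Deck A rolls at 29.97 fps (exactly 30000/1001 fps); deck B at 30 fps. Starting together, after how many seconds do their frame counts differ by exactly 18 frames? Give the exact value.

The gap grows by |30 − 30000/1001| = 30/1001 frames per second.
Time for a 18-frame gap: 18 ÷ (30/1001) = 600.6 s.

600.6 seconds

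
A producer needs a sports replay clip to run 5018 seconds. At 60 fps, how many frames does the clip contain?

Frames = 5018 × 60 = 301080.

301080 frames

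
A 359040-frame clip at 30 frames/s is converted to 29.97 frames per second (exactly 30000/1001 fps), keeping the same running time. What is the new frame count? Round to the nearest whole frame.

Frames at target rate = 359040 × (30000/1001) / (30) = 32640000/91 ≈ 358681.319.
Nearest whole frame: 358681.

358681 frames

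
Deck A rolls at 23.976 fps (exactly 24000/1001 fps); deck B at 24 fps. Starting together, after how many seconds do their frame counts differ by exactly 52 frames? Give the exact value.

13013/6 seconds

The gap grows by |24 − 24000/1001| = 24/1001 frames per second.
Time for a 52-frame gap: 52 ÷ (24/1001) = 13013/6 s.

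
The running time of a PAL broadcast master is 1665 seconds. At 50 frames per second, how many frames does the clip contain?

83250 frames

Frames = 1665 × 50 = 83250.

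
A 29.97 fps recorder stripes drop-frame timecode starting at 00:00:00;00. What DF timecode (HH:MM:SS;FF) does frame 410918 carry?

03:48:31;00

Each 10-minute DF block holds 10 × 60 × 30 − 9 × 2 = 17982 frames. 410918 ÷ 17982 → 22 full blocks, remainder 15314.
Within the partial block the first minute is 1800 frames and each further minute 1798, so 8 further minute boundaries passed. Total skipped labels = 18 × 22 + 2 × 8 = 412.
Non-drop label index = 410918 + 412 = 411330; at 30 labels/s that is 03:48:31:00, i.e. DF 03:48:31;00.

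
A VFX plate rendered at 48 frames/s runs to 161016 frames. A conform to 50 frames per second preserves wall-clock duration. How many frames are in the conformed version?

167725 frames

Target frames = source frames × (target rate / source rate) = 161016 × (50)/(48) = 161016 × 25/24 = 167725.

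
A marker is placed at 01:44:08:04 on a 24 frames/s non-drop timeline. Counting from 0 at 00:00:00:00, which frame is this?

149956

Total seconds to the label: (1 × 3600 + 44 × 60 + 8) = 6248.
Frame index = 6248 × 24 + 4 = 149956.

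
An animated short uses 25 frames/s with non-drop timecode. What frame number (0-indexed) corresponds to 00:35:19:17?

frame 52992

Total seconds to the label: (0 × 3600 + 35 × 60 + 19) = 2119.
Frame index = 2119 × 25 + 17 = 52992.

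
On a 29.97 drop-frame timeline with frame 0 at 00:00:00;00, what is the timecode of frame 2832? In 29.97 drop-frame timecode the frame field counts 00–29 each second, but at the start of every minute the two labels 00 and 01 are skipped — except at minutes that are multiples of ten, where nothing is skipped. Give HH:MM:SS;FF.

00:01:34;14

Ten DF minutes hold 17982 frames, so frame 2832 lies in block 0 (frames 0–17981) with 2832 frames into that block.
The block's first minute is 1800 frames and the rest 1798 each; 2832 frames reaches minute 1, so 0 × 18 + 1 × 2 = 2 labels have been skipped so far.
Adding those back, label number 2832 + 2 = 2834 at 30 labels/s is 94 s + 14 f = 0 h 1 min 34 s frame 14, i.e. 00:01:34;14.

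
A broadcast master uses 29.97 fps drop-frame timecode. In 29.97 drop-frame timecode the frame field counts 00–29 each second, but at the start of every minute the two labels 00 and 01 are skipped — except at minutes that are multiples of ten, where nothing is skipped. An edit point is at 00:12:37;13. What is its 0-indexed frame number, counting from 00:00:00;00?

As if non-drop at 30 labels/s: (0 × 3600 + 12 × 60 + 37) × 30 + 13 = 22723.
Minute boundaries passed: 12; those not divisible by 10: 12 − 1 = 11; dropped labels = 2 × 11 = 22.
Actual frame index = 22723 − 22 = 22701.

22701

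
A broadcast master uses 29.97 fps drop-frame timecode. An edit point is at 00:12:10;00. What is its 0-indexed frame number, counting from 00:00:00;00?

As if non-drop at 30 labels/s: (0 × 3600 + 12 × 60 + 10) × 30 + 0 = 21900.
Minute boundaries passed: 12; those not divisible by 10: 12 − 1 = 11; dropped labels = 2 × 11 = 22.
Actual frame index = 21900 − 22 = 21878.

21878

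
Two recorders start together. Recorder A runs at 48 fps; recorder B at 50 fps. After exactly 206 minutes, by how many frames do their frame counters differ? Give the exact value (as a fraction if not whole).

206 min = 12360 s.
A emits 48 × 12360 = 593280 frames; B emits 50 × 12360 = 618000.
Difference = 24720 frames; B is ahead of A.

24720 frames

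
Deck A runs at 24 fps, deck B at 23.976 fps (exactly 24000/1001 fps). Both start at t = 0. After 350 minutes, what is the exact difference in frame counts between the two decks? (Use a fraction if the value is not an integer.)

350 min = 21000 s.
A emits 24 × 21000 = 504000 frames; B emits 24000/1001 × 21000 = 72000000/143.
Difference = 72000/143 frames (≈ 503.4965); B is behind A.

72000/143 frames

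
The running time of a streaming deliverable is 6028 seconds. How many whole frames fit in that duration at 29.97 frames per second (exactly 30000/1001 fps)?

Frames = 6028 × 30000/1001 = 16440000/91 ≈ 180659.3407.
Complete frames: 180659.

180659 frames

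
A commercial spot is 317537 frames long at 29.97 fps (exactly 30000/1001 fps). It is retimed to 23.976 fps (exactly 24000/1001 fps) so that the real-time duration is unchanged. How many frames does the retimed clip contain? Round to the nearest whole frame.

254030 frames

Frames at target rate = 317537 × (24000/1001) / (30000/1001) = 1270148/5 ≈ 254029.600.
Nearest whole frame: 254030.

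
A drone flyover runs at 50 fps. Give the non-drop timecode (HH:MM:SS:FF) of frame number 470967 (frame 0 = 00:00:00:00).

02:36:59:17

470967 ÷ 50 = 9419 full seconds, remainder 17 frames.
9419 s = 2 h 36 min 59 s.
Timecode: 02:36:59:17.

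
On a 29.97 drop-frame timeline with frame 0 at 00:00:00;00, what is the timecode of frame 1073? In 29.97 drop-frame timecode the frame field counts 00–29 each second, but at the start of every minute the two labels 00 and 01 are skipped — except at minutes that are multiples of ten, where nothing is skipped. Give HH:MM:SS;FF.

00:00:35;23

Each 10-minute DF block holds 10 × 60 × 30 − 9 × 2 = 17982 frames. 1073 ÷ 17982 → 0 full blocks, remainder 1073.
Within the partial block the first minute is 1800 frames and each further minute 1798, so 0 further minute boundaries passed. Total skipped labels = 18 × 0 + 2 × 0 = 0.
Non-drop label index = 1073 + 0 = 1073; at 30 labels/s that is 00:00:35:23, i.e. DF 00:00:35;23.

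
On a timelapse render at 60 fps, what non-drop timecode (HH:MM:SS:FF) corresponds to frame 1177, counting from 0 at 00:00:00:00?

00:00:19:37

1177 ÷ 60 = 19 full seconds, remainder 37 frames.
19 s = 0 h 0 min 19 s.
Timecode: 00:00:19:37.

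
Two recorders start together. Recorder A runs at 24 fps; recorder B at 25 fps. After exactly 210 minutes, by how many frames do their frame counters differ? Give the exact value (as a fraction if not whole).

12600 frames

210 min = 12600 s.
A emits 24 × 12600 = 302400 frames; B emits 25 × 12600 = 315000.
Difference = 12600 frames; B is ahead of A.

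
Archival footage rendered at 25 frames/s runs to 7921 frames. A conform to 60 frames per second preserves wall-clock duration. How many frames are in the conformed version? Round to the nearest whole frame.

19010 frames

Frames at target rate = 7921 × (60) / (25) = 95052/5 ≈ 19010.400.
Nearest whole frame: 19010.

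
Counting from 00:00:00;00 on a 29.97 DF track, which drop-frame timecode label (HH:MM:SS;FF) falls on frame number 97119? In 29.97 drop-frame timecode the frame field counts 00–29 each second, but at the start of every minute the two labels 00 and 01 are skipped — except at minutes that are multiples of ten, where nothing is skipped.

00:54:00;17

Each 10-minute DF block holds 10 × 60 × 30 − 9 × 2 = 17982 frames. 97119 ÷ 17982 → 5 full blocks, remainder 7209.
Within the partial block the first minute is 1800 frames and each further minute 1798, so 4 further minute boundaries passed. Total skipped labels = 18 × 5 + 2 × 4 = 98.
Non-drop label index = 97119 + 98 = 97217; at 30 labels/s that is 00:54:00:17, i.e. DF 00:54:00;17.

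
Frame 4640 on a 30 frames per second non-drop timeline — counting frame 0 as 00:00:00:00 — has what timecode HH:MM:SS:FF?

4640 ÷ 30 = 154 full seconds, remainder 20 frames.
154 s = 0 h 2 min 34 s.
Timecode: 00:02:34:20.

00:02:34:20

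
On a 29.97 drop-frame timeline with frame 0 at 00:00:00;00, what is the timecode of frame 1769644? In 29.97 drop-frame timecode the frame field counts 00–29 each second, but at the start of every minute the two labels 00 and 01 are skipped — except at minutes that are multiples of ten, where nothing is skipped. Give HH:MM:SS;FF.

Ten DF minutes hold 17982 frames, so frame 1769644 lies in block 98 (frames 1762236–1780217) with 7408 frames into that block.
The block's first minute is 1800 frames and the rest 1798 each; 7408 frames reaches minute 4, so 98 × 18 + 4 × 2 = 1772 labels have been skipped so far.
Adding those back, label number 1769644 + 1772 = 1771416 at 30 labels/s is 59047 s + 6 f = 16 h 24 min 7 s frame 6, i.e. 16:24:07;06.

16:24:07;06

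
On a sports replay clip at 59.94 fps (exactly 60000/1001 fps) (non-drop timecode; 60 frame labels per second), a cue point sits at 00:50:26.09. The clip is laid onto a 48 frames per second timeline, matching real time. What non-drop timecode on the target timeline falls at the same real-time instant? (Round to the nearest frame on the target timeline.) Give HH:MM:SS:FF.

Source frame index: (0×3600 + 50×60 + 26) × 60 + 9 = 181569.
Real time: 181569 / (60000/1001) = 60583523/20000 s.
Target frame: (60583523/20000) × (48) = 181750569/1250 ≈ 145400.455 → 145400.
At 48 labels/s: frame 145400 → 00:50:29:08.

00:50:29:08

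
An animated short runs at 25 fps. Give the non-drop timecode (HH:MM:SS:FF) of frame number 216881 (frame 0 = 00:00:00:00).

216881 ÷ 25 = 8675 full seconds, remainder 6 frames.
8675 s = 2 h 24 min 35 s.
Timecode: 02:24:35:06.

02:24:35:06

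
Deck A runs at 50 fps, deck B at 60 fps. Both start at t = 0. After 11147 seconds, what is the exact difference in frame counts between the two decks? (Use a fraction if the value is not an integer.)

111470 frames

A emits 50 × 11147 = 557350 frames; B emits 60 × 11147 = 668820.
Difference = 111470 frames; B is ahead of A.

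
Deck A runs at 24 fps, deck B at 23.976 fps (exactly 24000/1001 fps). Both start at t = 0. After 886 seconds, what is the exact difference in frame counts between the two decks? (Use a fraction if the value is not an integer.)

A emits 24 × 886 = 21264 frames; B emits 24000/1001 × 886 = 21264000/1001.
Difference = 21264/1001 frames (≈ 21.2428); B is behind A.

21264/1001 frames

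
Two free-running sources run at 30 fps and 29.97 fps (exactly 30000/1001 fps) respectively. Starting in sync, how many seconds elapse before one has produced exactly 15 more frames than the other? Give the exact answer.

The gap grows by |30000/1001 − 30| = 30/1001 frames per second.
Time for a 15-frame gap: 15 ÷ (30/1001) = 500.5 s.

500.5 seconds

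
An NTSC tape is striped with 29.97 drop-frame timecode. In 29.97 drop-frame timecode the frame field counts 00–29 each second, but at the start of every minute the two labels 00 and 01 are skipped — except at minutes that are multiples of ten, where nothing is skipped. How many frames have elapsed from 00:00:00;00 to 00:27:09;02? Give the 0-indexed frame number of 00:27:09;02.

48822

As if non-drop at 30 labels/s: (0 × 3600 + 27 × 60 + 9) × 30 + 2 = 48872.
Minute boundaries passed: 27; those not divisible by 10: 27 − 2 = 25; dropped labels = 2 × 25 = 50.
Actual frame index = 48872 − 50 = 48822.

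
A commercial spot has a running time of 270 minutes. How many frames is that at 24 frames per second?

388800 frames

270 min = 16200 s.
Frames = 16200 × 24 = 388800.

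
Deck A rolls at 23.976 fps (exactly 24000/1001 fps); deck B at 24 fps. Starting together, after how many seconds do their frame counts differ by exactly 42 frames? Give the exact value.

The gap grows by |24 − 24000/1001| = 24/1001 frames per second.
Time for a 42-frame gap: 42 ÷ (24/1001) = 1751.75 s.

1751.75 seconds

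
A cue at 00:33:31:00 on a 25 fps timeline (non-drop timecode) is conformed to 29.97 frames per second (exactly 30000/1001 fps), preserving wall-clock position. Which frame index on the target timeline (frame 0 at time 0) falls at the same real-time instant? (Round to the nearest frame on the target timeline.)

Source frame index: (0×3600 + 33×60 + 31) × 25 + 0 = 50275.
Real time: 50275 / (25) = 2011 s.
Target frame: (2011) × (30000/1001) = 60330000/1001 ≈ 60269.730 → 60270.

frame 60270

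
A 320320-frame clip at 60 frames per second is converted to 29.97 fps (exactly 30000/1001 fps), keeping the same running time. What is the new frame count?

160000 frames

Target frames = source frames × (target rate / source rate) = 320320 × (30000/1001)/(60) = 320320 × 500/1001 = 160000.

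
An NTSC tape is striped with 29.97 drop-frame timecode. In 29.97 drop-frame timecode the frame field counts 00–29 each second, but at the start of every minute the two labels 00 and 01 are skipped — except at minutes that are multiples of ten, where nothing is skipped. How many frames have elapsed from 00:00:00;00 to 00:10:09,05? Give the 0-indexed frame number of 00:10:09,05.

As if non-drop at 30 labels/s: (0 × 3600 + 10 × 60 + 9) × 30 + 5 = 18275.
Minute boundaries passed: 10; those not divisible by 10: 10 − 1 = 9; dropped labels = 2 × 9 = 18.
Actual frame index = 18275 − 18 = 18257.

18257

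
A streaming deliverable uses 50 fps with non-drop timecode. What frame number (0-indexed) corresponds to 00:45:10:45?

Total seconds to the label: (0 × 3600 + 45 × 60 + 10) = 2710.
Frame index = 2710 × 50 + 45 = 135545.

135545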